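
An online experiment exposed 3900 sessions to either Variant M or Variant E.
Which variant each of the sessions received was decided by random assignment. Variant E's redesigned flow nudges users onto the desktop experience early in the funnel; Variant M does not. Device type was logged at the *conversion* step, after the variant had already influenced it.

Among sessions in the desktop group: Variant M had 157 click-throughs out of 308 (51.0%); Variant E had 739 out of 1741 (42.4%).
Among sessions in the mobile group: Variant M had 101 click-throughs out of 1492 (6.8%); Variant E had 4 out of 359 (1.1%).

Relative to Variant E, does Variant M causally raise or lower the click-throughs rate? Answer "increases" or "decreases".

Device type is downstream of the variant. One should not condition on a consequence of treatment, so the overall rates are the right comparison.
Pooled: Variant M 14.3% vs Variant E 35.4%; Variant E is higher overall.

decreases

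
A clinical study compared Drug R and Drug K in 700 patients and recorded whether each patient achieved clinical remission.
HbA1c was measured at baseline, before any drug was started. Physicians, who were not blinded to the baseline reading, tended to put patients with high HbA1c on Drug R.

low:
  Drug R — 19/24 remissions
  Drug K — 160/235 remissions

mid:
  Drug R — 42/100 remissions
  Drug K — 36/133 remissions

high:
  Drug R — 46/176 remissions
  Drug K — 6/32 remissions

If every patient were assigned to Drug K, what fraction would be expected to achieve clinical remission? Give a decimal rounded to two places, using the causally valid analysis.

The HbA1c-specific comparison favours Drug R throughout, but the pooled figures favour Drug K. The question is whether to condition on HbA1c.
HbA1c satisfies the back-door criterion: it is not a descendant of the drug, and it blocks the spurious path from drug to outcome. Adjusting for it (i.e., using the within-HbA1c rates) gives the causal effect.
Standardising Drug K to the population HbA1c mix: 0.370·160/235 + 0.333·36/133 + 0.297·6/32 = 0.398.

0.40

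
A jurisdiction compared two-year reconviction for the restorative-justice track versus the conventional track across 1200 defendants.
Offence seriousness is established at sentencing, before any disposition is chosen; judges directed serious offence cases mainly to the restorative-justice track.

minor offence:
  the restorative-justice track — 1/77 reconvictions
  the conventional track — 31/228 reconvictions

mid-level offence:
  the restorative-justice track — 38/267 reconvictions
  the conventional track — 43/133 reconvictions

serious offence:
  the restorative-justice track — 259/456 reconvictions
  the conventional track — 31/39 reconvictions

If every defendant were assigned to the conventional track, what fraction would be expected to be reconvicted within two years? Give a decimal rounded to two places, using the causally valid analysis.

The offence seriousness-specific comparison favours the restorative-justice track throughout, but the pooled figures favour the conventional track. The question is whether to condition on offence seriousness.
Offence seriousness is set before the disposition has any effect — it is not caused by the disposition — and it independently drives the outcome. That makes it a confounder, so the causal comparison is within offence seriousness levels.
Standardising the conventional track to the population offence seriousness mix: 0.254·31/228 + 0.333·43/133 + 0.412·31/39 = 0.470.

0.47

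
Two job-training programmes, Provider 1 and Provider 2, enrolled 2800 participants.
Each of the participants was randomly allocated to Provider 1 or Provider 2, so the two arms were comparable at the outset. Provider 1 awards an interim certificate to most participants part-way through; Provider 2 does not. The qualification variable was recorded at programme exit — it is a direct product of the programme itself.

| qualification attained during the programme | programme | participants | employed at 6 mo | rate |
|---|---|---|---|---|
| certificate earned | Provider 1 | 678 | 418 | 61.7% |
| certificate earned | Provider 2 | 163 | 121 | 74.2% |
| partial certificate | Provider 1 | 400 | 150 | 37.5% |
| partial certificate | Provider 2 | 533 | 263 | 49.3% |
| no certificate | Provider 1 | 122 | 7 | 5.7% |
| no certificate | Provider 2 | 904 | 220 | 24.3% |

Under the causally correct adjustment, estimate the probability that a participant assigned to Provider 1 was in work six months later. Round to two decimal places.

0.48

Qualification attained during the programme here is a post-treatment variable shaped by the programme; conditioning on it would introduce bias rather than remove it. The overall comparison is the causal one.
So P(outcome | do(Provider 1)) is just the pooled rate for Provider 1: 575/1200 = 0.479.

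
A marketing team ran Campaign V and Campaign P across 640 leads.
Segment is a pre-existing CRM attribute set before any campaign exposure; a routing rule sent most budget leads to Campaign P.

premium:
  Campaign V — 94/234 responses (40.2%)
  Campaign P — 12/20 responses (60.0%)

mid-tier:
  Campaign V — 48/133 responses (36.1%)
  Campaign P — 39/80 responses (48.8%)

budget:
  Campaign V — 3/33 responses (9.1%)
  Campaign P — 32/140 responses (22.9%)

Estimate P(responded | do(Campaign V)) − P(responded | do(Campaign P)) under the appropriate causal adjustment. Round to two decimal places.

Customer segment differs across campaigns for reasons unrelated to any effect of the campaign itself, and it separately predicts the outcome — a classic confounder. We must compare within customer segment levels.
Adjusting over the population distribution of customer segment: 0.397·(0.402−0.600) + 0.333·(0.361−0.487) + 0.270·(0.091−0.229) = -0.158.

-0.16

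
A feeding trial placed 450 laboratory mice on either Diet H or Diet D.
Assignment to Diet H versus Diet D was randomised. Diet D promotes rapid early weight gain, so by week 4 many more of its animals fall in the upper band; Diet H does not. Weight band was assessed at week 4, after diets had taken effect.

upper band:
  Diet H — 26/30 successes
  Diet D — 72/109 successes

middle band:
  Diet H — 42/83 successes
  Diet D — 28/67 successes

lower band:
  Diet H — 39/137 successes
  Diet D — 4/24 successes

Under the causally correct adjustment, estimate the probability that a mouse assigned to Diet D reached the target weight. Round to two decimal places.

Within every week-4 weight band level Diet H has the higher rate, yet pooled Diet D does — Simpson's reversal.
Week-4 weight band is downstream of the diet. One should not condition on a consequence of treatment, so the overall rates are the right comparison.
So P(outcome | do(Diet D)) is just the pooled rate for Diet D: 104/200 = 0.520.

0.52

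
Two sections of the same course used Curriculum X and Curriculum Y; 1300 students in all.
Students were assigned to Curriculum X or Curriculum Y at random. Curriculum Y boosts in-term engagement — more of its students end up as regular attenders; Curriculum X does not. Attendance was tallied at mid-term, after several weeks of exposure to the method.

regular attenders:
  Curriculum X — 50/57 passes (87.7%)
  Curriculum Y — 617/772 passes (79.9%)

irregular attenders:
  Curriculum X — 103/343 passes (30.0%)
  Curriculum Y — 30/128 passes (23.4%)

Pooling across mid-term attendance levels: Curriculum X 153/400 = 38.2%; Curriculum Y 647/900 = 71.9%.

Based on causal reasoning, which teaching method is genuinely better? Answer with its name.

Stratifying would compare teaching methods among students the teaching methods themselves sorted into mid-term attendance groups — a form of selection on an intermediate. The unconditioned pooled rates give the total causal effect.
Pooled: Curriculum X 38.2% vs Curriculum Y 71.9%; Curriculum Y is higher overall.

Curriculum Y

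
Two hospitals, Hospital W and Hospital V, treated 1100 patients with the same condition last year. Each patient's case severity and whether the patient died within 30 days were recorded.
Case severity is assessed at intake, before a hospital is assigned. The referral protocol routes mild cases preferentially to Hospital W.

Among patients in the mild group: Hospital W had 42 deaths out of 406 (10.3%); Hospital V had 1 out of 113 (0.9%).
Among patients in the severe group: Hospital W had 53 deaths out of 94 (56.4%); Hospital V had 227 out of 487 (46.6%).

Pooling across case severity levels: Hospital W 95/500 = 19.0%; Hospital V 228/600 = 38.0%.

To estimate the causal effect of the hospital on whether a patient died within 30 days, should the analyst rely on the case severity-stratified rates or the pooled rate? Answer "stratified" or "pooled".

The stratified and pooled comparisons disagree (Hospital V wins within each case severity; Hospital W wins overall), so the answer turns on the causal role of case severity.
The imbalance in case severity arose from how patients were allocated, not from anything the hospital did; and case severity independently affects the outcome. The pooled gap is confounded — condition on case severity.
Within each level — mild: 10.3% vs 0.9%; severe: 56.4% vs 46.6% — Hospital V is lower every time.

stratified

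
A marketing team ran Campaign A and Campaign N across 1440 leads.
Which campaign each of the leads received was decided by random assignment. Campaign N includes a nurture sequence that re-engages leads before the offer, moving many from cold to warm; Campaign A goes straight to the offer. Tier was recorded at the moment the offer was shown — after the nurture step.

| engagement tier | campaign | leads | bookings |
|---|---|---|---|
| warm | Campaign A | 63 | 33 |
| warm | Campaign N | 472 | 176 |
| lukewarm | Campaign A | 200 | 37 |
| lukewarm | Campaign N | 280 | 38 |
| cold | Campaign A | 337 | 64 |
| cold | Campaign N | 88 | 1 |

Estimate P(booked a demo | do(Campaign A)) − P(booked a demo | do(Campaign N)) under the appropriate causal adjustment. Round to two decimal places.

The stratified and pooled comparisons disagree (Campaign A wins within each engagement tier; Campaign N wins overall), so the answer turns on the causal role of engagement tier.
Because the campaign influences engagement tier, engagement tier is a post-treatment mediator, not a confounder. Stratifying on it would bias the estimate; the causal effect is the crude pooled difference.
The causal difference is the pooled difference: 0.223 − 0.256 = -0.033.

-0.03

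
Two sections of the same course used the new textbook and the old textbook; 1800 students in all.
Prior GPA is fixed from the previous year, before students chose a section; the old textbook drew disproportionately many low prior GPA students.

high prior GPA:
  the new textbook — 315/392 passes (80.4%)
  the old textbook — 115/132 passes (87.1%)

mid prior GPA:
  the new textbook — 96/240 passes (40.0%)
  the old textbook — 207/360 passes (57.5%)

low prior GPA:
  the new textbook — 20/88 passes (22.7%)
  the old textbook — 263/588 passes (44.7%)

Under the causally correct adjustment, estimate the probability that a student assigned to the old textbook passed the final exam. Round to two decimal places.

Within every prior GPA band level the old textbook has the higher rate, yet pooled the new textbook does — Simpson's reversal.
Prior GPA band is set before the teaching method has any effect — it is not caused by the teaching method — and it independently drives the outcome. That makes it a confounder, so the causal comparison is within prior GPA band levels.
Standardising the old textbook to the population prior GPA band mix: 0.291·115/132 + 0.333·207/360 + 0.376·263/588 = 0.613.

0.61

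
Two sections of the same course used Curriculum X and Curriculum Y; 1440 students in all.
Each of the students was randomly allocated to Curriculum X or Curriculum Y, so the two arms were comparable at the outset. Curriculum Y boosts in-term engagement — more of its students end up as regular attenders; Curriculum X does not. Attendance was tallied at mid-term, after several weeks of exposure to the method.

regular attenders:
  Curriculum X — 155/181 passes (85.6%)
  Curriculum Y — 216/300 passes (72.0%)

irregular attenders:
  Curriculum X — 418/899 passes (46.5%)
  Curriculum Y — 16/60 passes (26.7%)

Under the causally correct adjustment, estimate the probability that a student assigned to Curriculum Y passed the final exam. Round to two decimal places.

The distribution of mid-term attendance is itself part of what the teaching method does — it is an intermediate outcome. Holding it fixed would remove that part of the effect; the total effect is the pooled difference.
So P(outcome | do(Curriculum Y)) is just the pooled rate for Curriculum Y: 232/360 = 0.644.

0.64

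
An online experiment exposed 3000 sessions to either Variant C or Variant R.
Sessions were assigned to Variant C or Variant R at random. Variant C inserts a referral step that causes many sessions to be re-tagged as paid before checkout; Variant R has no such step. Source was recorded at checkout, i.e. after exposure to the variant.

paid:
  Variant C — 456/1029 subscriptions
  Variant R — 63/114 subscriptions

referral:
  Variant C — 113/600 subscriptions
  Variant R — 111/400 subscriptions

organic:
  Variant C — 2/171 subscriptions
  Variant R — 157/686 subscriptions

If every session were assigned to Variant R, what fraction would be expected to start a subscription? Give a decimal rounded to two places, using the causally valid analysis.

0.28

The stratified and pooled comparisons disagree (Variant R wins within each traffic source; Variant C wins overall), so the answer turns on the causal role of traffic source.
Because the variant influences traffic source, traffic source is a post-treatment mediator, not a confounder. Stratifying on it would bias the estimate; the causal effect is the crude pooled difference.
So P(outcome | do(Variant R)) is just the pooled rate for Variant R: 331/1200 = 0.276.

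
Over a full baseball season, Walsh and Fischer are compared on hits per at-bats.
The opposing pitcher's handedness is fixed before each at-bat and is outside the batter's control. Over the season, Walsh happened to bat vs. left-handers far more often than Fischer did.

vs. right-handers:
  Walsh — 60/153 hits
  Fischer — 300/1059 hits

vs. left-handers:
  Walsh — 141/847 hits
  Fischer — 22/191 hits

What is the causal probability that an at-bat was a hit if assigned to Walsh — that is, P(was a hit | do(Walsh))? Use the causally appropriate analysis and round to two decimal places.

0.29

Within every pitcher handedness level Walsh has the higher rate, yet pooled Fischer does — Simpson's reversal.
Since pitcher handedness is a pre-existing factor (not a product of the player) and it affects the outcome on its own, it is a confounder. The stratified rates, not the pooled rate, identify the causal effect.
Standardising Walsh to the population pitcher handedness mix: 0.539·60/153 + 0.461·141/847 = 0.288.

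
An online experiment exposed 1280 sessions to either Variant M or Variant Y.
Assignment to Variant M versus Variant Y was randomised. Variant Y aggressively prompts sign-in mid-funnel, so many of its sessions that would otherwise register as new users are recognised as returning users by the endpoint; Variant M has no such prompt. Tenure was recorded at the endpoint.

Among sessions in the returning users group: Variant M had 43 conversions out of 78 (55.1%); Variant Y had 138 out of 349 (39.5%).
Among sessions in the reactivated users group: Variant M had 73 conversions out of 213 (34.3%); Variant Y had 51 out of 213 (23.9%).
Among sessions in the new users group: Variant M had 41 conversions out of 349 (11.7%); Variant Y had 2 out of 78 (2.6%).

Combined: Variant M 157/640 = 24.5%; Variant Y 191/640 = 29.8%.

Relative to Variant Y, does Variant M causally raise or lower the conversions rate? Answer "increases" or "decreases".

User tenure is recorded after the variant and is itself shifted by it — it sits on the causal path from variant to outcome. Conditioning on a mediator would strip out part of the effect we want; the pooled comparison gives the total causal effect.
Pooled: Variant M 24.5% vs Variant Y 29.8%; Variant Y is higher overall.

decreases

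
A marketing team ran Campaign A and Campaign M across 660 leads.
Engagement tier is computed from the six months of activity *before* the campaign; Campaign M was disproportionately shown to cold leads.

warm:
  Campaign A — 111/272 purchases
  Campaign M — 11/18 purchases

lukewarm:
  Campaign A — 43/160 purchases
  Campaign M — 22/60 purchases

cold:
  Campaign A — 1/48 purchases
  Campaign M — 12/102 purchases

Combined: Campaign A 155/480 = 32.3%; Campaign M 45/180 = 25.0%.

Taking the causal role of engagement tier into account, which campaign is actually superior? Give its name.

The imbalance in engagement tier arose from how leads were allocated, not from anything the campaign did; and engagement tier independently affects the outcome. The pooled gap is confounded — condition on engagement tier.
Within each level — warm: 40.8% vs 61.1%; lukewarm: 26.9% vs 36.7%; cold: 2.1% vs 11.8% — Campaign M is higher every time.

Campaign M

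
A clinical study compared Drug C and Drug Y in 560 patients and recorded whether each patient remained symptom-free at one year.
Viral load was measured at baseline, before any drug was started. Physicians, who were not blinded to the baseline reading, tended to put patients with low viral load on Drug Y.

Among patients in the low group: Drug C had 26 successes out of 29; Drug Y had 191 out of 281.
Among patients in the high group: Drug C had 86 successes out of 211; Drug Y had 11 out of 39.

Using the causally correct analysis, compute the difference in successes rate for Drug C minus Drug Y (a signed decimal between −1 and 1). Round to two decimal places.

Within every viral load level Drug C has the higher rate, yet pooled Drug Y does — Simpson's reversal.
Nothing the drug does changes viral load; the imbalance is an allocation artefact. With viral load also predicting the outcome, the pooled figure is confounded, and the within-stratum comparison is the causal one.
Adjusting over the population distribution of viral load: 0.554·(0.897−0.680) + 0.446·(0.408−0.282) = +0.176.

+0.18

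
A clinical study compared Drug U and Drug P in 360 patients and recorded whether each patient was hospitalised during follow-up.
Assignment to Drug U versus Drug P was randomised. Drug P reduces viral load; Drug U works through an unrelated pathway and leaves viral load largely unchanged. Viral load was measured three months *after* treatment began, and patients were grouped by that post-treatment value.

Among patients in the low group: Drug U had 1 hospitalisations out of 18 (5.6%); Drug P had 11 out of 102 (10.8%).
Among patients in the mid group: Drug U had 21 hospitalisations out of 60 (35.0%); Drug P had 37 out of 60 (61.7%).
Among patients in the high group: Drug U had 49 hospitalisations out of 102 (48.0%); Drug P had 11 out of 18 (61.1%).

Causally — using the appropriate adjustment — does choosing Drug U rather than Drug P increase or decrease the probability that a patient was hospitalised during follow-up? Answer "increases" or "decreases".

Drug U is lower inside every viral load stratum but Drug P is lower in aggregate. Whether to stratify depends on how viral load relates to the drug.
The distribution of viral load is itself part of what the drug does — it is an intermediate outcome. Holding it fixed would remove that part of the effect; the total effect is the pooled difference.
Pooled: Drug U 39.4% vs Drug P 32.8%; Drug P is lower overall.

increases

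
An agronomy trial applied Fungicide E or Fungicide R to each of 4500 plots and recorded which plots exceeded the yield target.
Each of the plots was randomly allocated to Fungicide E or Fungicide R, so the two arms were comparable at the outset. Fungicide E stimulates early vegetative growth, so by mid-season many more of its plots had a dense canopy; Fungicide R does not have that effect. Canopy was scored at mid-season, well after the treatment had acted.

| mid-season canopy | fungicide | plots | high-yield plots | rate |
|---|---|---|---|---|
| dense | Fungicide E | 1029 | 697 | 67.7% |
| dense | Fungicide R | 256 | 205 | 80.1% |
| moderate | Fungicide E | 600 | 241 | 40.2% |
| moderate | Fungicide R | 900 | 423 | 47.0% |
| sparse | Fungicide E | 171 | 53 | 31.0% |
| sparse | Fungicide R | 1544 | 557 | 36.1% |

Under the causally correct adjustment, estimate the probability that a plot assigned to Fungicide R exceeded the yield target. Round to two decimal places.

The distribution of mid-season canopy is itself part of what the fungicide does — it is an intermediate outcome. Holding it fixed would remove that part of the effect; the total effect is the pooled difference.
So P(outcome | do(Fungicide R)) is just the pooled rate for Fungicide R: 1185/2700 = 0.439.

0.44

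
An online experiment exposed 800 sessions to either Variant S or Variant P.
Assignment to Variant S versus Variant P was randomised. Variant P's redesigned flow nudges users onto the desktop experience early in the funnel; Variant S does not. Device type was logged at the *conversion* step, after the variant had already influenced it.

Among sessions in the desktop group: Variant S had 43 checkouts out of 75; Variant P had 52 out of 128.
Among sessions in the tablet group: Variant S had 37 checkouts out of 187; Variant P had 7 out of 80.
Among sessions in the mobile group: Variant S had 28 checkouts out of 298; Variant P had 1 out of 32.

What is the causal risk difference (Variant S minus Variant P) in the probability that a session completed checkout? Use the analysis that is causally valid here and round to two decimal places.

-0.06

Device type here is a post-treatment variable shaped by the variant; conditioning on it would introduce bias rather than remove it. The overall comparison is the causal one.
The causal difference is the pooled difference: 0.193 − 0.250 = -0.057.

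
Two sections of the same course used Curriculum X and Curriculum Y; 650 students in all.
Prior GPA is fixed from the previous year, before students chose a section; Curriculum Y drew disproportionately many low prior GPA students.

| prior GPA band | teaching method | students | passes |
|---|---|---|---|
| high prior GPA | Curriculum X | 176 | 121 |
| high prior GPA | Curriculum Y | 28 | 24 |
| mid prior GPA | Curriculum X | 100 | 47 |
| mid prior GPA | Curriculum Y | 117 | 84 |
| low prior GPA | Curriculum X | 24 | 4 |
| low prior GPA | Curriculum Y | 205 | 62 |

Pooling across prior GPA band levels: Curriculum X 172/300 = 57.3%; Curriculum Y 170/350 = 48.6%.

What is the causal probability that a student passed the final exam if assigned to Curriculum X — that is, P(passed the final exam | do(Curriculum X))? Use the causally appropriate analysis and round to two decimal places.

0.43

Nothing the teaching method does changes prior GPA band; the imbalance is an allocation artefact. With prior GPA band also predicting the outcome, the pooled figure is confounded, and the within-stratum comparison is the causal one.
Standardising Curriculum X to the population prior GPA band mix: 0.314·121/176 + 0.334·47/100 + 0.352·4/24 = 0.431.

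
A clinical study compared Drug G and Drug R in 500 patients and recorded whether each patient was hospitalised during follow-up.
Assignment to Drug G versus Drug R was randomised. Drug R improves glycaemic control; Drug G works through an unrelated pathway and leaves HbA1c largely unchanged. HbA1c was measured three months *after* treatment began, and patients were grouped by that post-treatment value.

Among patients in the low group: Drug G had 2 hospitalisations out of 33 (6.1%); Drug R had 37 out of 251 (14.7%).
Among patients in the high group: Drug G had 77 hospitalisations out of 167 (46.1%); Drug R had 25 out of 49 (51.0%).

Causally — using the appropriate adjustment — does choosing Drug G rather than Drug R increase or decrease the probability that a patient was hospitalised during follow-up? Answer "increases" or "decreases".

increases

Drug G is lower inside every HbA1c stratum but Drug R is lower in aggregate. Whether to stratify depends on how HbA1c relates to the drug.
HbA1c here is a post-treatment variable shaped by the drug; conditioning on it would introduce bias rather than remove it. The overall comparison is the causal one.
Pooled: Drug G 39.5% vs Drug R 20.7%; Drug R is lower overall.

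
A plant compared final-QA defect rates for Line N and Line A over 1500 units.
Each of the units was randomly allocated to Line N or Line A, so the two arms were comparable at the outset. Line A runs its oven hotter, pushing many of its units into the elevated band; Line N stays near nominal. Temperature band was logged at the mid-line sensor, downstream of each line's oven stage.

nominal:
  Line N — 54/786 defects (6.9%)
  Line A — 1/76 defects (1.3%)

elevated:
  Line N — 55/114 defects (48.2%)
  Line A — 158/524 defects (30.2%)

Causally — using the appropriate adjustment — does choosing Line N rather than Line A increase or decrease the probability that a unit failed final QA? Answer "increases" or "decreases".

decreases

The in-process temperature band-specific comparison favours Line A throughout, but the pooled figures favour Line N. The question is whether to condition on in-process temperature band.
In-process temperature band is downstream of the line. One should not condition on a consequence of treatment, so the overall rates are the right comparison.
Pooled: Line N 12.1% vs Line A 26.5%; Line N is lower overall.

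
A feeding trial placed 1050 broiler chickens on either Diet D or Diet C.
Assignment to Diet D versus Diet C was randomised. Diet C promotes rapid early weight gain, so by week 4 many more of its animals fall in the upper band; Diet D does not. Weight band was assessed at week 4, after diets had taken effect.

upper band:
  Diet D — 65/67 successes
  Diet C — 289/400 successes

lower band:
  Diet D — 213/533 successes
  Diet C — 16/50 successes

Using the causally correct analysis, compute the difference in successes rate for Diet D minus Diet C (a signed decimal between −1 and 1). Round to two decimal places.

-0.21

Within every week-4 weight band level Diet D has the higher rate, yet pooled Diet C does — Simpson's reversal.
Stratifying would compare diets among broiler chickens the diets themselves sorted into week-4 weight band groups — a form of selection on an intermediate. The unconditioned pooled rates give the total causal effect.
The causal difference is the pooled difference: 0.463 − 0.678 = -0.214.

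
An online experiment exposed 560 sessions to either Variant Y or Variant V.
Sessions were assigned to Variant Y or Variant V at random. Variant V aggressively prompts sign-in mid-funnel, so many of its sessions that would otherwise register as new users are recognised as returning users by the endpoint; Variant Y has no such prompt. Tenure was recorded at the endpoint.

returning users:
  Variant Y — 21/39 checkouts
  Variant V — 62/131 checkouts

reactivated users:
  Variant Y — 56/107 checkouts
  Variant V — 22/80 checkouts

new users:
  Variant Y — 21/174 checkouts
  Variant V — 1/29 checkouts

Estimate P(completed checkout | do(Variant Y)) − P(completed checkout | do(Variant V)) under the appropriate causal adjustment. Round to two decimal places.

-0.05

User tenure here is a post-treatment variable shaped by the variant; conditioning on it would introduce bias rather than remove it. The overall comparison is the causal one.
The causal difference is the pooled difference: 0.306 − 0.354 = -0.048.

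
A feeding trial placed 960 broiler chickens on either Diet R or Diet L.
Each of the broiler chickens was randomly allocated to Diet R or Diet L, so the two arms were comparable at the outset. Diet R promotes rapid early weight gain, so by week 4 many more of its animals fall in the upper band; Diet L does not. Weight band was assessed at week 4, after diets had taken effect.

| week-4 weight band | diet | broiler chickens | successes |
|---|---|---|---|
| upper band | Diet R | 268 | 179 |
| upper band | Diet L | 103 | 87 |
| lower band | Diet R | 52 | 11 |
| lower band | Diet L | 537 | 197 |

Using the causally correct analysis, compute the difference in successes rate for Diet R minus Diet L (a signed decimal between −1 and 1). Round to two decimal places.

+0.15

Diet L is higher inside every week-4 weight band stratum but Diet R is higher in aggregate. Whether to stratify depends on how week-4 weight band relates to the diet.
Week-4 weight band is recorded after the diet and is itself shifted by it — it sits on the causal path from diet to outcome. Conditioning on a mediator would strip out part of the effect we want; the pooled comparison gives the total causal effect.
The causal difference is the pooled difference: 0.594 − 0.444 = +0.150.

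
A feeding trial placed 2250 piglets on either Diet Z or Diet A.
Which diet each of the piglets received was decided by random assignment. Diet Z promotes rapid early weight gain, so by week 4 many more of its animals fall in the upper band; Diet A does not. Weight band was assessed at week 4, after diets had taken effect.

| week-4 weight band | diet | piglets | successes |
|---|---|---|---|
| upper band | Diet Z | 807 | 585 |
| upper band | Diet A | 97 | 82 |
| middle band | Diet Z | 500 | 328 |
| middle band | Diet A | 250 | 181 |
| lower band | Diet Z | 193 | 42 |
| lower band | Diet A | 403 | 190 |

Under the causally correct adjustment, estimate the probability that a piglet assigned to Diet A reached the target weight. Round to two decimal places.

Week-4 weight band here is a post-treatment variable shaped by the diet; conditioning on it would introduce bias rather than remove it. The overall comparison is the causal one.
So P(outcome | do(Diet A)) is just the pooled rate for Diet A: 453/750 = 0.604.

0.60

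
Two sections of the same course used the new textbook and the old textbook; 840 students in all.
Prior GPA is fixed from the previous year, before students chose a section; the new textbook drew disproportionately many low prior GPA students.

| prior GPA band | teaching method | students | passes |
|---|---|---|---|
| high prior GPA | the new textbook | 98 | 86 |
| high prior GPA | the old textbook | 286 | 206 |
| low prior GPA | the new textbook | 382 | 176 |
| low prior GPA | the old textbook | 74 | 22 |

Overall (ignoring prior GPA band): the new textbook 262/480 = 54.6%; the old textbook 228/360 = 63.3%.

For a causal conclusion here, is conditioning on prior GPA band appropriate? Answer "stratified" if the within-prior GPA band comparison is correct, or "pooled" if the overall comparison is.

stratified

The prior GPA band-specific comparison favours the new textbook throughout, but the pooled figures favour the old textbook. The question is whether to condition on prior GPA band.
Prior GPA band satisfies the back-door criterion: it is not a descendant of the teaching method, and it blocks the spurious path from teaching method to outcome. Adjusting for it (i.e., using the within-prior GPA band rates) gives the causal effect.
Within each level — high prior GPA: 87.8% vs 72.0%; low prior GPA: 46.1% vs 29.7% — the new textbook is higher every time.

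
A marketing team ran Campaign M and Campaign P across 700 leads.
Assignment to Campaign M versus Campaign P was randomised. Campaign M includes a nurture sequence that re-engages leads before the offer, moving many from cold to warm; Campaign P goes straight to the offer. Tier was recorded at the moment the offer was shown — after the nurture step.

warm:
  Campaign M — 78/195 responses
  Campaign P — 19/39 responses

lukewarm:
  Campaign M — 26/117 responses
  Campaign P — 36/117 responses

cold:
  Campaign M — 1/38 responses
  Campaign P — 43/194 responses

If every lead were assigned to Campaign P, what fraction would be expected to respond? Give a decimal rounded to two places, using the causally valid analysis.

0.28

Stratifying would compare campaigns among leads the campaigns themselves sorted into engagement tier groups — a form of selection on an intermediate. The unconditioned pooled rates give the total causal effect.
So P(outcome | do(Campaign P)) is just the pooled rate for Campaign P: 98/350 = 0.280.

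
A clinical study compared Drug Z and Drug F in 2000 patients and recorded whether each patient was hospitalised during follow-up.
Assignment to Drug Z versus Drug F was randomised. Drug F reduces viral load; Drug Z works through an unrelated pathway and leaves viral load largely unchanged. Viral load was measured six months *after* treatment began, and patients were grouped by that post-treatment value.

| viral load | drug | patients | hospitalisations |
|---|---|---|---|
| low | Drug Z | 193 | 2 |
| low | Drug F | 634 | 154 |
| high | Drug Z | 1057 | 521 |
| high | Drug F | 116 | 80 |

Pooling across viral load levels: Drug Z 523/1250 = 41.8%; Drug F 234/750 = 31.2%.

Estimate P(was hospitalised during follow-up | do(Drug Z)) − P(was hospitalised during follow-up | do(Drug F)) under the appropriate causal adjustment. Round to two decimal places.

Viral load here is a post-treatment variable shaped by the drug; conditioning on it would introduce bias rather than remove it. The overall comparison is the causal one.
The causal difference is the pooled difference: 0.418 − 0.312 = +0.106.

+0.11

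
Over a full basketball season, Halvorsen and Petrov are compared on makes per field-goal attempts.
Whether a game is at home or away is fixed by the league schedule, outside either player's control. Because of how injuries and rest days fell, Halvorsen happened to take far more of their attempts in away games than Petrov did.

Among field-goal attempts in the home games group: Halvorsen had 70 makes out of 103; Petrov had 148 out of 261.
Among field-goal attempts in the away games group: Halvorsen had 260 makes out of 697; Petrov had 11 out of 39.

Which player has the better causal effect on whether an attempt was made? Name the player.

Halvorsen

The game venue-specific comparison favours Halvorsen throughout, but the pooled figures favour Petrov. The question is whether to condition on game venue.
Game venue is set before the player has any effect — it is not caused by the player — and it independently drives the outcome. That makes it a confounder, so the causal comparison is within game venue levels.
Within each level — home games: 68.0% vs 56.7%; away games: 37.3% vs 28.2% — Halvorsen is higher every time.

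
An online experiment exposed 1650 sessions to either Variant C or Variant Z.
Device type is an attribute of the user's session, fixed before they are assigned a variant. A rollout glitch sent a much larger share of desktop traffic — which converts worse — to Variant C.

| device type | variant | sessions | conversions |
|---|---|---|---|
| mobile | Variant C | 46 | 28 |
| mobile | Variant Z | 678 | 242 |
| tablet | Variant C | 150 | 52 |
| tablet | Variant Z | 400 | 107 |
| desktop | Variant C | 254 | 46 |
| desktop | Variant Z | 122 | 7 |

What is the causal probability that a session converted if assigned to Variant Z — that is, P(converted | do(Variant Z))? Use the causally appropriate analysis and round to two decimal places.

The device type-specific comparison favours Variant C throughout, but the pooled figures favour Variant Z. The question is whether to condition on device type.
Device type satisfies the back-door criterion: it is not a descendant of the variant, and it blocks the spurious path from variant to outcome. Adjusting for it (i.e., using the within-device type rates) gives the causal effect.
Standardising Variant Z to the population device type mix: 0.439·242/678 + 0.333·107/400 + 0.228·7/122 = 0.259.

0.26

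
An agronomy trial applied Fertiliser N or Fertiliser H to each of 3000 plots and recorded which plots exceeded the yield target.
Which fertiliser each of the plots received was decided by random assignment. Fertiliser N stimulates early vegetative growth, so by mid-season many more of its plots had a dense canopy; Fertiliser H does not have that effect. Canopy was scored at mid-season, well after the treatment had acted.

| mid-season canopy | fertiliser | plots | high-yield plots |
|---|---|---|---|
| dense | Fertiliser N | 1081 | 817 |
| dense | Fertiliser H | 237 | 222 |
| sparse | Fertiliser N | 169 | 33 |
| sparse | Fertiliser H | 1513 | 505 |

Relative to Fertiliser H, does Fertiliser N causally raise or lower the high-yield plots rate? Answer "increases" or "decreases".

Stratifying would compare fertilisers among plots the fertilisers themselves sorted into mid-season canopy groups — a form of selection on an intermediate. The unconditioned pooled rates give the total causal effect.
Pooled: Fertiliser N 68.0% vs Fertiliser H 41.5%; Fertiliser N is higher overall.

increases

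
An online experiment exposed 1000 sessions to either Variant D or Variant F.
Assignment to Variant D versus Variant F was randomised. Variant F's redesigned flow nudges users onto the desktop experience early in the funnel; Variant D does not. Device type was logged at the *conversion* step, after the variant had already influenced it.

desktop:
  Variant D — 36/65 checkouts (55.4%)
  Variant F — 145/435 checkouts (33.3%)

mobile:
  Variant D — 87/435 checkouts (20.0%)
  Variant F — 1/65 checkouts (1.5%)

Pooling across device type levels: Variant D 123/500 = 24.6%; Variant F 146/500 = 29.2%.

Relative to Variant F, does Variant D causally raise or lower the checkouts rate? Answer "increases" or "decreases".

Because the variant influences device type, device type is a post-treatment mediator, not a confounder. Stratifying on it would bias the estimate; the causal effect is the crude pooled difference.
Pooled: Variant D 24.6% vs Variant F 29.2%; Variant F is higher overall.

decreases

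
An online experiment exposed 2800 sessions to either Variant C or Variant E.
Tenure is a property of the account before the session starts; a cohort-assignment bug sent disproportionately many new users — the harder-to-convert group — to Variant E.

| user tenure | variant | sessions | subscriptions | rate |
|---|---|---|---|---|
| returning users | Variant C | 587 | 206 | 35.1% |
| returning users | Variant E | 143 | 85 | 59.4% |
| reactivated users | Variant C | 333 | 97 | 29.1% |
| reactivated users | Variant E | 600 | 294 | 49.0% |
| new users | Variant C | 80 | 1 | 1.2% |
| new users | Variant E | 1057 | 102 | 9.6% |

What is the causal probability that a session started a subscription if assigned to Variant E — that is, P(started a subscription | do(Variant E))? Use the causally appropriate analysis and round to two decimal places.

Since user tenure is a pre-existing factor (not a product of the variant) and it affects the outcome on its own, it is a confounder. The stratified rates, not the pooled rate, identify the causal effect.
Standardising Variant E to the population user tenure mix: 0.261·85/143 + 0.333·294/600 + 0.406·102/1057 = 0.357.

0.36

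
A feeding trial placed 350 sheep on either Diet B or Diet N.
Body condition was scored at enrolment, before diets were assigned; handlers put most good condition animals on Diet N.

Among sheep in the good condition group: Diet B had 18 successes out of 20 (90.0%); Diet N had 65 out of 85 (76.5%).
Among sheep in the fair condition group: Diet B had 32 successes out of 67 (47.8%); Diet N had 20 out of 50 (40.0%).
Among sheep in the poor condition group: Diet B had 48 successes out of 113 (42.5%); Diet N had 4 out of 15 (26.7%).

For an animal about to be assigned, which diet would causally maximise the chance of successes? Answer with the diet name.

Diet B

Diet B is higher inside every starting body condition stratum but Diet N is higher in aggregate. Whether to stratify depends on how starting body condition relates to the diet.
Starting body condition differs across diets for reasons unrelated to any effect of the diet itself, and it separately predicts the outcome — a classic confounder. We must compare within starting body condition levels.
Within each level — good condition: 90.0% vs 76.5%; fair condition: 47.8% vs 40.0%; poor condition: 42.5% vs 26.7% — Diet B is higher every time.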